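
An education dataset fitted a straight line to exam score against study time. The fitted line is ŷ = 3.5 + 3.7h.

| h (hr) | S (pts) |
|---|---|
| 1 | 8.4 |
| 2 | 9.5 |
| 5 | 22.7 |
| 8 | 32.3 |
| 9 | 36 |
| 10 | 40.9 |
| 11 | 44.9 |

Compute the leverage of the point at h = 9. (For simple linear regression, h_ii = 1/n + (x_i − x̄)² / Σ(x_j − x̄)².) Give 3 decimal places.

h = 0.206

h̄ = (1 + 2 + 5 + 8 + 9 + 10 + 11)/7 = 6.57143
Σ(h − h̄)² = 31.0408 + 20.898 + 2.46939 + 2.04082 + 5.89796 + 11.7551 + 19.6122 = 93.7143
h = 1/7 + (2.42857)²/93.7143 = 0.142857 + 0.0629355 = 0.206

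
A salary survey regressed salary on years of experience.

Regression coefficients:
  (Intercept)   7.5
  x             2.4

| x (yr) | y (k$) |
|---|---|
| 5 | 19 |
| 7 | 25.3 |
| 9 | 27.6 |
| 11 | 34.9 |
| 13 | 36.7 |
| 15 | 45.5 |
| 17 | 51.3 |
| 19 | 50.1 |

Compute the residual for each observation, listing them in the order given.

x=5: ŷ = 7.5 + 2.4·5 = 19.5; r = 19 − 19.5 = -0.5
x=7: ŷ = 7.5 + 2.4·7 = 24.3; r = 25.3 − 24.3 = 1
x=9: ŷ = 7.5 + 2.4·9 = 29.1; r = 27.6 − 29.1 = -1.5
x=11: ŷ = 7.5 + 2.4·11 = 33.9; r = 34.9 − 33.9 = 1
x=13: ŷ = 7.5 + 2.4·13 = 38.7; r = 36.7 − 38.7 = -2
x=15: ŷ = 7.5 + 2.4·15 = 43.5; r = 45.5 − 43.5 = 2
x=17: ŷ = 7.5 + 2.4·17 = 48.3; r = 51.3 − 48.3 = 3
x=19: ŷ = 7.5 + 2.4·19 = 53.1; r = 50.1 − 53.1 = -3

-0.5, 1, -1.5, 1, -2, 2, 3, -3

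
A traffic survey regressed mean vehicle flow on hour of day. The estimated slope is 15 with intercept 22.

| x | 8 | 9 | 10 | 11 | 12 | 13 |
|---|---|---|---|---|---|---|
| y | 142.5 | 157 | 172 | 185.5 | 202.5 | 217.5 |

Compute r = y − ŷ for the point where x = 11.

r = -1.5

ŷ = 22 + 15·11 = 187
r = 185.5 − 187 = -1.5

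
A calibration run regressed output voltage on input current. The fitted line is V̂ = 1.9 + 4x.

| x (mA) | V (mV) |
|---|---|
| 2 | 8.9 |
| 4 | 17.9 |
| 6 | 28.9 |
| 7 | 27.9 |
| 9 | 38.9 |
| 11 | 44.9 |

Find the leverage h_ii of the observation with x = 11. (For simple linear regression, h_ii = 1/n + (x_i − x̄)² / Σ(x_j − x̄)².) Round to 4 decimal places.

h = 0.5452

x̄ = (2 + 4 + 6 + 7 + 9 + 11)/6 = 6.5
Σ(x − x̄)² = 20.25 + 6.25 + 0.25 + 0.25 + 6.25 + 20.25 = 53.5
h = 1/6 + (4.5)²/53.5 = 0.166667 + 0.378505 = 0.5452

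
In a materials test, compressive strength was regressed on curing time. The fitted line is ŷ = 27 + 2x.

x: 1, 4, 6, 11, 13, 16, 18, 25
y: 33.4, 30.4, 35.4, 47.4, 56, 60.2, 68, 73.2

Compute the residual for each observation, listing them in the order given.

4.4, -4.6, -3.6, -1.6, 3, 1.2, 5, -3.8

x=1: ŷ = 27 + 2·1 = 29; e = 33.4 − 29 = 4.4
x=4: ŷ = 27 + 2·4 = 35; e = 30.4 − 35 = -4.6
x=6: ŷ = 27 + 2·6 = 39; e = 35.4 − 39 = -3.6
x=11: ŷ = 27 + 2·11 = 49; e = 47.4 − 49 = -1.6
x=13: ŷ = 27 + 2·13 = 53; e = 56 − 53 = 3
x=16: ŷ = 27 + 2·16 = 59; e = 60.2 − 59 = 1.2
x=18: ŷ = 27 + 2·18 = 63; e = 68 − 63 = 5
x=25: ŷ = 27 + 2·25 = 77; e = 73.2 − 77 = -3.8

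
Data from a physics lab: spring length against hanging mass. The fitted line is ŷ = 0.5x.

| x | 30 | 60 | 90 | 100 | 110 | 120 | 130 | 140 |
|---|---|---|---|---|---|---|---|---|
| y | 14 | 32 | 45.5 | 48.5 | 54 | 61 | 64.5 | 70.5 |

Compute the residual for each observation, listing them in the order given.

x=30: ŷ = 0.5·30 = 15; r = 14 − 15 = -1
x=60: ŷ = 0.5·60 = 30; r = 32 − 30 = 2
x=90: ŷ = 0.5·90 = 45; r = 45.5 − 45 = 0.5
x=100: ŷ = 0.5·100 = 50; r = 48.5 − 50 = -1.5
x=110: ŷ = 0.5·110 = 55; r = 54 − 55 = -1
x=120: ŷ = 0.5·120 = 60; r = 61 − 60 = 1
x=130: ŷ = 0.5·130 = 65; r = 64.5 − 65 = -0.5
x=140: ŷ = 0.5·140 = 70; r = 70.5 − 70 = 0.5

-1, 2, 0.5, -1.5, -1, 1, -0.5, 0.5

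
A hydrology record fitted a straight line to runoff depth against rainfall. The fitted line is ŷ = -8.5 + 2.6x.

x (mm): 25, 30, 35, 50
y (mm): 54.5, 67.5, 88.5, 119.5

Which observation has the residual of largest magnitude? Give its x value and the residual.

x = 35, e = 6

x=25: ŷ = -8.5 + 2.6·25 = 56.5; e = 54.5 − 56.5 = -2
x=30: ŷ = -8.5 + 2.6·30 = 69.5; e = 67.5 − 69.5 = -2
x=35: ŷ = -8.5 + 2.6·35 = 82.5; e = 88.5 − 82.5 = 6
x=50: ŷ = -8.5 + 2.6·50 = 121.5; e = 119.5 − 121.5 = -2
Largest |e| is 6 at x = 35, residual 6.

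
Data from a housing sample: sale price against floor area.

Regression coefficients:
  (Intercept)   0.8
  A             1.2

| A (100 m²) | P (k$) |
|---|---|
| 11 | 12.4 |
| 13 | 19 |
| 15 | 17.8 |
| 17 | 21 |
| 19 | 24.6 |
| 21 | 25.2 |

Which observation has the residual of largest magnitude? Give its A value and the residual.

A = 13, r = 2.6

A=11: ŷ = 0.8 + 1.2·11 = 14; r = 12.4 − 14 = -1.6
A=13: ŷ = 0.8 + 1.2·13 = 16.4; r = 19 − 16.4 = 2.6
A=15: ŷ = 0.8 + 1.2·15 = 18.8; r = 17.8 − 18.8 = -1
A=17: ŷ = 0.8 + 1.2·17 = 21.2; r = 21 − 21.2 = -0.2
A=19: ŷ = 0.8 + 1.2·19 = 23.6; r = 24.6 − 23.6 = 1
A=21: ŷ = 0.8 + 1.2·21 = 26; r = 25.2 − 26 = -0.8
Largest |r| is 2.6 at A = 13, residual 2.6.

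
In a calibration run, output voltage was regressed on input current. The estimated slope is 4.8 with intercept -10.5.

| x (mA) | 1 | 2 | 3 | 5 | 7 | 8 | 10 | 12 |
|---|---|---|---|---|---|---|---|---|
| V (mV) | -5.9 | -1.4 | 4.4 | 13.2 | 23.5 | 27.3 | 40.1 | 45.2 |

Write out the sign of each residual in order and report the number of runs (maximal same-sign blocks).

7 runs

x=1: V̂ = -10.5 + 4.8·1 = -5.7; r = -5.9 − (-5.7) = -0.2
x=2: V̂ = -10.5 + 4.8·2 = -0.9; r = -1.4 − (-0.9) = -0.5
x=3: V̂ = -10.5 + 4.8·3 = 3.9; r = 4.4 − 3.9 = 0.5
x=5: V̂ = -10.5 + 4.8·5 = 13.5; r = 13.2 − 13.5 = -0.3
x=7: V̂ = -10.5 + 4.8·7 = 23.1; r = 23.5 − 23.1 = 0.4
x=8: V̂ = -10.5 + 4.8·8 = 27.9; r = 27.3 − 27.9 = -0.6
x=10: V̂ = -10.5 + 4.8·10 = 37.5; r = 40.1 − 37.5 = 2.6
x=12: V̂ = -10.5 + 4.8·12 = 47.1; r = 45.2 − 47.1 = -1.9
Signs: − − + − + − + −
Runs: −×2, +×1, −×1, +×1, −×1, +×1, −×1 → 7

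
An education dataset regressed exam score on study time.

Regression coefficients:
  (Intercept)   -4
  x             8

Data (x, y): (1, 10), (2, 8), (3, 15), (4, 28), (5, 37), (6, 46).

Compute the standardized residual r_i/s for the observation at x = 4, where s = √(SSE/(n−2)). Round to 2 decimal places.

0.00

x=1: ŷ = -4 + 8·1 = 4; r = 10 − 4 = 6
x=2: ŷ = -4 + 8·2 = 12; r = 8 − 12 = -4
x=3: ŷ = -4 + 8·3 = 20; r = 15 − 20 = -5
x=4: ŷ = -4 + 8·4 = 28; r = 28 − 28 = 0
x=5: ŷ = -4 + 8·5 = 36; r = 37 − 36 = 1
x=6: ŷ = -4 + 8·6 = 44; r = 46 − 44 = 2
SSE = 36 + 16 + 25 + 0 + 1 + 4 = 82
s = √(82/4) = 4.52769
r/s = 0 / 4.52769 = 0.00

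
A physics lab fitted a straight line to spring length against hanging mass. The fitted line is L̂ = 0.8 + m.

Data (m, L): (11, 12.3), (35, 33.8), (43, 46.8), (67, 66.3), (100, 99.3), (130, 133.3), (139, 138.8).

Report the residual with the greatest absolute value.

m=11: L̂ = 0.8 + 11 = 11.8; r = 12.3 − 11.8 = 0.5
m=35: L̂ = 0.8 + 35 = 35.8; r = 33.8 − 35.8 = -2
m=43: L̂ = 0.8 + 43 = 43.8; r = 46.8 − 43.8 = 3
m=67: L̂ = 0.8 + 67 = 67.8; r = 66.3 − 67.8 = -1.5
m=100: L̂ = 0.8 + 100 = 100.8; r = 99.3 − 100.8 = -1.5
m=130: L̂ = 0.8 + 130 = 130.8; r = 133.3 − 130.8 = 2.5
m=139: L̂ = 0.8 + 139 = 139.8; r = 138.8 − 139.8 = -1
Largest |r| is 3 at m = 43, residual 3.

r = 3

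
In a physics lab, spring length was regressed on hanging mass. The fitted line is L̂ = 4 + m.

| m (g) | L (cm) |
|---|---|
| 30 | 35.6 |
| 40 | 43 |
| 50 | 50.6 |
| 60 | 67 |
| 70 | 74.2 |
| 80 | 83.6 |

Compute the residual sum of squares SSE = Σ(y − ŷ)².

SSE = 24.32

m=30: L̂ = 4 + 30 = 34; r = 35.6 − 34 = 1.6
m=40: L̂ = 4 + 40 = 44; r = 43 − 44 = -1
m=50: L̂ = 4 + 50 = 54; r = 50.6 − 54 = -3.4
m=60: L̂ = 4 + 60 = 64; r = 67 − 64 = 3
m=70: L̂ = 4 + 70 = 74; r = 74.2 − 74 = 0.2
m=80: L̂ = 4 + 80 = 84; r = 83.6 − 84 = -0.4
SSE = 2.56 + 1 + 11.56 + 9 + 0.04 + 0.16 = 24.32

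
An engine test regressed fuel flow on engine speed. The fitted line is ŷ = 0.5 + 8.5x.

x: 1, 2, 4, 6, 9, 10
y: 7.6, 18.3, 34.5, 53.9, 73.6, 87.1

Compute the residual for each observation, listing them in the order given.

x=1: ŷ = 0.5 + 8.5·1 = 9; e = 7.6 − 9 = -1.4
x=2: ŷ = 0.5 + 8.5·2 = 17.5; e = 18.3 − 17.5 = 0.8
x=4: ŷ = 0.5 + 8.5·4 = 34.5; e = 34.5 − 34.5 = 0
x=6: ŷ = 0.5 + 8.5·6 = 51.5; e = 53.9 − 51.5 = 2.4
x=9: ŷ = 0.5 + 8.5·9 = 77; e = 73.6 − 77 = -3.4
x=10: ŷ = 0.5 + 8.5·10 = 85.5; e = 87.1 − 85.5 = 1.6

-1.4, 0.8, 0, 2.4, -3.4, 1.6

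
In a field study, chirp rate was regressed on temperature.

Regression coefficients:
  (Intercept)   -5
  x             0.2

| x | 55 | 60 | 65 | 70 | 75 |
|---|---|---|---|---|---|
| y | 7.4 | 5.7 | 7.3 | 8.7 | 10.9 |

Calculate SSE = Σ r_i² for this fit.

x=55: ŷ = -5 + 0.2·55 = 6; r = 7.4 − 6 = 1.4
x=60: ŷ = -5 + 0.2·60 = 7; r = 5.7 − 7 = -1.3
x=65: ŷ = -5 + 0.2·65 = 8; r = 7.3 − 8 = -0.7
x=70: ŷ = -5 + 0.2·70 = 9; r = 8.7 − 9 = -0.3
x=75: ŷ = -5 + 0.2·75 = 10; r = 10.9 − 10 = 0.9
SSE = 1.96 + 1.69 + 0.49 + 0.09 + 0.81 = 5.04

SSE = 5.04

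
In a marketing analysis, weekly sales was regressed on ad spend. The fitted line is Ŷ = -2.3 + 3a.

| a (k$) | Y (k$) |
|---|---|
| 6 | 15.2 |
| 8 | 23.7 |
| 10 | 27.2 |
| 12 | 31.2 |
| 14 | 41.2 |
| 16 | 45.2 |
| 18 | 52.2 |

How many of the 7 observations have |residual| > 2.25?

1

a=6: Ŷ = -2.3 + 3·6 = 15.7; e = 15.2 − 15.7 = -0.5
a=8: Ŷ = -2.3 + 3·8 = 21.7; e = 23.7 − 21.7 = 2
a=10: Ŷ = -2.3 + 3·10 = 27.7; e = 27.2 − 27.7 = -0.5
a=12: Ŷ = -2.3 + 3·12 = 33.7; e = 31.2 − 33.7 = -2.5
a=14: Ŷ = -2.3 + 3·14 = 39.7; e = 41.2 − 39.7 = 1.5
a=16: Ŷ = -2.3 + 3·16 = 45.7; e = 45.2 − 45.7 = -0.5
a=18: Ŷ = -2.3 + 3·18 = 51.7; e = 52.2 − 51.7 = 0.5
|e| > 2.25: a=12 (|e|=2.5) → 1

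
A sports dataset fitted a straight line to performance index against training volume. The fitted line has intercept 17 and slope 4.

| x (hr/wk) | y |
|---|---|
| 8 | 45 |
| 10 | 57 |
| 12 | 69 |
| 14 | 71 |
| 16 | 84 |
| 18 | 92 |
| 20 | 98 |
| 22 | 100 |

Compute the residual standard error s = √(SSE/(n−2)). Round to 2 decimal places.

s = 3.65

x=8: ŷ = 17 + 4·8 = 49; r = 45 − 49 = -4
x=10: ŷ = 17 + 4·10 = 57; r = 57 − 57 = 0
x=12: ŷ = 17 + 4·12 = 65; r = 69 − 65 = 4
x=14: ŷ = 17 + 4·14 = 73; r = 71 − 73 = -2
x=16: ŷ = 17 + 4·16 = 81; r = 84 − 81 = 3
x=18: ŷ = 17 + 4·18 = 89; r = 92 − 89 = 3
x=20: ŷ = 17 + 4·20 = 97; r = 98 − 97 = 1
x=22: ŷ = 17 + 4·22 = 105; r = 100 − 105 = -5
SSE = 16 + 0 + 16 + 4 + 9 + 9 + 1 + 25 = 80
s = √(80/6) = √13.3333 ≈ 3.65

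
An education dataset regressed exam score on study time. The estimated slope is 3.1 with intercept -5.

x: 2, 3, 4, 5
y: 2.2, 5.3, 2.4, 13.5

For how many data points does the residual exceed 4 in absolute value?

1

x=2: ŷ = -5 + 3.1·2 = 1.2; r = 2.2 − 1.2 = 1
x=3: ŷ = -5 + 3.1·3 = 4.3; r = 5.3 − 4.3 = 1
x=4: ŷ = -5 + 3.1·4 = 7.4; r = 2.4 − 7.4 = -5
x=5: ŷ = -5 + 3.1·5 = 10.5; r = 13.5 − 10.5 = 3
|r| > 4: x=4 (|r|=5) → 1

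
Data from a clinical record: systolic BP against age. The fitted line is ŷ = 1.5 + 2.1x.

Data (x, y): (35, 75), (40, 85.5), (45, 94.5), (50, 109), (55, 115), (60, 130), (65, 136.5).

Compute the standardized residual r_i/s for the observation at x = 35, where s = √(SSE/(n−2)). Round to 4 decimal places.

x=35: ŷ = 1.5 + 2.1·35 = 75; r = 75 − 75 = 0
x=40: ŷ = 1.5 + 2.1·40 = 85.5; r = 85.5 − 85.5 = 0
x=45: ŷ = 1.5 + 2.1·45 = 96; r = 94.5 − 96 = -1.5
x=50: ŷ = 1.5 + 2.1·50 = 106.5; r = 109 − 106.5 = 2.5
x=55: ŷ = 1.5 + 2.1·55 = 117; r = 115 − 117 = -2
x=60: ŷ = 1.5 + 2.1·60 = 127.5; r = 130 − 127.5 = 2.5
x=65: ŷ = 1.5 + 2.1·65 = 138; r = 136.5 − 138 = -1.5
SSE = 0 + 0 + 2.25 + 6.25 + 4 + 6.25 + 2.25 = 21
s = √(21/5) = 2.04939
r/s = 0 / 2.04939 = 0.0000

0.0000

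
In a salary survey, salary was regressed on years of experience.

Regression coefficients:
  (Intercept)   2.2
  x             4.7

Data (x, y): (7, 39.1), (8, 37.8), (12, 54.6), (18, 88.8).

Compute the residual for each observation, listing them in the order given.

4, -2, -4, 2

x=7: ŷ = 2.2 + 4.7·7 = 35.1; e = 39.1 − 35.1 = 4
x=8: ŷ = 2.2 + 4.7·8 = 39.8; e = 37.8 − 39.8 = -2
x=12: ŷ = 2.2 + 4.7·12 = 58.6; e = 54.6 − 58.6 = -4
x=18: ŷ = 2.2 + 4.7·18 = 86.8; e = 88.8 − 86.8 = 2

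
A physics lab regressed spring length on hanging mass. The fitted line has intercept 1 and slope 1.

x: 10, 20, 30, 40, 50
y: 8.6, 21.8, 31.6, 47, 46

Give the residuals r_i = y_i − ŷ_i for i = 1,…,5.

x=10: ŷ = 1 + 10 = 11; r = 8.6 − 11 = -2.4
x=20: ŷ = 1 + 20 = 21; r = 21.8 − 21 = 0.8
x=30: ŷ = 1 + 30 = 31; r = 31.6 − 31 = 0.6
x=40: ŷ = 1 + 40 = 41; r = 47 − 41 = 6
x=50: ŷ = 1 + 50 = 51; r = 46 − 51 = -5

-2.4, 0.8, 0.6, 6, -5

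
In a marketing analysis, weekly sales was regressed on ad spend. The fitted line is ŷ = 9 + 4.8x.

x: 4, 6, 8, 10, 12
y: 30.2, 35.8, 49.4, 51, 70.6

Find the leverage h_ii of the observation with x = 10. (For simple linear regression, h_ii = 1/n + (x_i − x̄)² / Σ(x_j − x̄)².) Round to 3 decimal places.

x̄ = (4 + 6 + 8 + 10 + 12)/5 = 8
Σ(x − x̄)² = 16 + 4 + 0 + 4 + 16 = 40
h = 1/5 + (2)²/40 = 0.2 + 0.1 = 0.300

h = 0.300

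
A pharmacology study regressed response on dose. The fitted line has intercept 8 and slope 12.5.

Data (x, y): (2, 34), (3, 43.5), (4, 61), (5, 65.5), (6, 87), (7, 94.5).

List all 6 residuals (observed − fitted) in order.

x=2: ŷ = 8 + 12.5·2 = 33; e = 34 − 33 = 1
x=3: ŷ = 8 + 12.5·3 = 45.5; e = 43.5 − 45.5 = -2
x=4: ŷ = 8 + 12.5·4 = 58; e = 61 − 58 = 3
x=5: ŷ = 8 + 12.5·5 = 70.5; e = 65.5 − 70.5 = -5
x=6: ŷ = 8 + 12.5·6 = 83; e = 87 − 83 = 4
x=7: ŷ = 8 + 12.5·7 = 95.5; e = 94.5 − 95.5 = -1

1, -2, 3, -5, 4, -1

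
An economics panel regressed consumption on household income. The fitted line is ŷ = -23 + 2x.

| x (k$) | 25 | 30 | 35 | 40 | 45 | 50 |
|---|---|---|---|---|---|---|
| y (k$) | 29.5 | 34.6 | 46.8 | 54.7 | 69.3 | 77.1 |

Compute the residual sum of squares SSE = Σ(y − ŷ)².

SSE = 22.64

x=25: ŷ = -23 + 2·25 = 27; e = 29.5 − 27 = 2.5
x=30: ŷ = -23 + 2·30 = 37; e = 34.6 − 37 = -2.4
x=35: ŷ = -23 + 2·35 = 47; e = 46.8 − 47 = -0.2
x=40: ŷ = -23 + 2·40 = 57; e = 54.7 − 57 = -2.3
x=45: ŷ = -23 + 2·45 = 67; e = 69.3 − 67 = 2.3
x=50: ŷ = -23 + 2·50 = 77; e = 77.1 − 77 = 0.1
SSE = 6.25 + 5.76 + 0.04 + 5.29 + 5.29 + 0.01 = 22.64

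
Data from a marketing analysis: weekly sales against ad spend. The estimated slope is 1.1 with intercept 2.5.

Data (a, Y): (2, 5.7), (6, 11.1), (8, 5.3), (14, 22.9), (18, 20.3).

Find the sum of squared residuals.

SSE = 70

a=2: Ŷ = 2.5 + 1.1·2 = 4.7; e = 5.7 − 4.7 = 1
a=6: Ŷ = 2.5 + 1.1·6 = 9.1; e = 11.1 − 9.1 = 2
a=8: Ŷ = 2.5 + 1.1·8 = 11.3; e = 5.3 − 11.3 = -6
a=14: Ŷ = 2.5 + 1.1·14 = 17.9; e = 22.9 − 17.9 = 5
a=18: Ŷ = 2.5 + 1.1·18 = 22.3; e = 20.3 − 22.3 = -2
SSE = 1 + 4 + 36 + 25 + 4 = 70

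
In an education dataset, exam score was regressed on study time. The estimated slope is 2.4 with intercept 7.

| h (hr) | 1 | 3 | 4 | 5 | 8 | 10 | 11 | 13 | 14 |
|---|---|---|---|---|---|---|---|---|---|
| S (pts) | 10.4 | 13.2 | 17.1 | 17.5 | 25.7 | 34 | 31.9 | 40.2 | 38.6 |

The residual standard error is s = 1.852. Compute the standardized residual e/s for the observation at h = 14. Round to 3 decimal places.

-1.080

Ŝ = 7 + 2.4·14 = 40.6
e = 38.6 − 40.6 = -2
e/s = -2 / 1.852 = -1.080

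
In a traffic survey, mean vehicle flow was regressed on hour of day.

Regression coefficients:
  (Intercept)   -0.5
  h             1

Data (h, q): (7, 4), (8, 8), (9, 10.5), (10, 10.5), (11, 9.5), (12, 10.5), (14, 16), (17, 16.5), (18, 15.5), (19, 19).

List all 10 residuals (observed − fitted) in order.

h=7: ŷ = -0.5 + 7 = 6.5; r = 4 − 6.5 = -2.5
h=8: ŷ = -0.5 + 8 = 7.5; r = 8 − 7.5 = 0.5
h=9: ŷ = -0.5 + 9 = 8.5; r = 10.5 − 8.5 = 2
h=10: ŷ = -0.5 + 10 = 9.5; r = 10.5 − 9.5 = 1
h=11: ŷ = -0.5 + 11 = 10.5; r = 9.5 − 10.5 = -1
h=12: ŷ = -0.5 + 12 = 11.5; r = 10.5 − 11.5 = -1
h=14: ŷ = -0.5 + 14 = 13.5; r = 16 − 13.5 = 2.5
h=17: ŷ = -0.5 + 17 = 16.5; r = 16.5 − 16.5 = 0
h=18: ŷ = -0.5 + 18 = 17.5; r = 15.5 − 17.5 = -2
h=19: ŷ = -0.5 + 19 = 18.5; r = 19 − 18.5 = 0.5

-2.5, 0.5, 2, 1, -1, -1, 2.5, 0, -2, 0.5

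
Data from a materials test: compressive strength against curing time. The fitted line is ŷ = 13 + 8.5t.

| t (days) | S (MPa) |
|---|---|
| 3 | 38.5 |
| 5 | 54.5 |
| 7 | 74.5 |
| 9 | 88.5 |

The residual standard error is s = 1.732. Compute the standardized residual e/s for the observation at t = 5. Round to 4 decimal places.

ŷ = 13 + 8.5·5 = 55.5
e = 54.5 − 55.5 = -1
e/s = -1 / 1.732 = -0.5774

-0.5774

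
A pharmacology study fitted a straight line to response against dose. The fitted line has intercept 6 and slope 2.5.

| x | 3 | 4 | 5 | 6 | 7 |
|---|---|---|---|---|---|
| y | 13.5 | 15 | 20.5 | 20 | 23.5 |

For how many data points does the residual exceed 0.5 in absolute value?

x=3: ŷ = 6 + 2.5·3 = 13.5; e = 13.5 − 13.5 = 0
x=4: ŷ = 6 + 2.5·4 = 16; e = 15 − 16 = -1
x=5: ŷ = 6 + 2.5·5 = 18.5; e = 20.5 − 18.5 = 2
x=6: ŷ = 6 + 2.5·6 = 21; e = 20 − 21 = -1
x=7: ŷ = 6 + 2.5·7 = 23.5; e = 23.5 − 23.5 = 0
|e| > 0.5: x=4 (|e|=1), x=5 (|e|=2), x=6 (|e|=1) → 3

3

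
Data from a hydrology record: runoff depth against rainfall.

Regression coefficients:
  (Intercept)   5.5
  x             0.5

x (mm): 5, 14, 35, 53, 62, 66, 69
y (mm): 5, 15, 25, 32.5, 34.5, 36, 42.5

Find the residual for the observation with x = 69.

r = 2.5

ŷ = 5.5 + 0.5·69 = 40
r = 42.5 − 40 = 2.5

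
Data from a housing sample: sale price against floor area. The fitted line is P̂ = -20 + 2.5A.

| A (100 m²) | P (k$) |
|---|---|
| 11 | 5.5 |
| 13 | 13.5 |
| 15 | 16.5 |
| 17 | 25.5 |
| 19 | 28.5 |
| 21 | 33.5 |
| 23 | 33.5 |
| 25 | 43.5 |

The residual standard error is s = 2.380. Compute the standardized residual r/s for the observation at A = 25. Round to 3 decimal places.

P̂ = -20 + 2.5·25 = 42.5
r = 43.5 − 42.5 = 1
r/s = 1 / 2.380 = 0.420

0.420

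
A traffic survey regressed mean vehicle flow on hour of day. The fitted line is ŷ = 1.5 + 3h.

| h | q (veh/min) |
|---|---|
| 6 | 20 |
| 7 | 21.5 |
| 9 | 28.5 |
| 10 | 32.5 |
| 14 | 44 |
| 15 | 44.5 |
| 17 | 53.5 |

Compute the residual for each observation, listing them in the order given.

0.5, -1, 0, 1, 0.5, -2, 1

h=6: ŷ = 1.5 + 3·6 = 19.5; r = 20 − 19.5 = 0.5
h=7: ŷ = 1.5 + 3·7 = 22.5; r = 21.5 − 22.5 = -1
h=9: ŷ = 1.5 + 3·9 = 28.5; r = 28.5 − 28.5 = 0
h=10: ŷ = 1.5 + 3·10 = 31.5; r = 32.5 − 31.5 = 1
h=14: ŷ = 1.5 + 3·14 = 43.5; r = 44 − 43.5 = 0.5
h=15: ŷ = 1.5 + 3·15 = 46.5; r = 44.5 − 46.5 = -2
h=17: ŷ = 1.5 + 3·17 = 52.5; r = 53.5 − 52.5 = 1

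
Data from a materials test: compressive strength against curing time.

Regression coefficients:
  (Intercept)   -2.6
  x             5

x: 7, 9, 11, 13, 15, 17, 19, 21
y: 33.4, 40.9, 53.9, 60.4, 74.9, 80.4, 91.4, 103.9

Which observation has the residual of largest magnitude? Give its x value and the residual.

x = 15, r = 2.5

x=7: ŷ = -2.6 + 5·7 = 32.4; r = 33.4 − 32.4 = 1
x=9: ŷ = -2.6 + 5·9 = 42.4; r = 40.9 − 42.4 = -1.5
x=11: ŷ = -2.6 + 5·11 = 52.4; r = 53.9 − 52.4 = 1.5
x=13: ŷ = -2.6 + 5·13 = 62.4; r = 60.4 − 62.4 = -2
x=15: ŷ = -2.6 + 5·15 = 72.4; r = 74.9 − 72.4 = 2.5
x=17: ŷ = -2.6 + 5·17 = 82.4; r = 80.4 − 82.4 = -2
x=19: ŷ = -2.6 + 5·19 = 92.4; r = 91.4 − 92.4 = -1
x=21: ŷ = -2.6 + 5·21 = 102.4; r = 103.9 − 102.4 = 1.5
Largest |r| is 2.5 at x = 15, residual 2.5.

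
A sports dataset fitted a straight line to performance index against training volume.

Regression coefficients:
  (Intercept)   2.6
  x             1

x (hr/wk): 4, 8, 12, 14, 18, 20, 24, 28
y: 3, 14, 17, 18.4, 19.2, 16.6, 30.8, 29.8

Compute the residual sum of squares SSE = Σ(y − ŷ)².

x=4: ŷ = 2.6 + 4 = 6.6; e = 3 − 6.6 = -3.6
x=8: ŷ = 2.6 + 8 = 10.6; e = 14 − 10.6 = 3.4
x=12: ŷ = 2.6 + 12 = 14.6; e = 17 − 14.6 = 2.4
x=14: ŷ = 2.6 + 14 = 16.6; e = 18.4 − 16.6 = 1.8
x=18: ŷ = 2.6 + 18 = 20.6; e = 19.2 − 20.6 = -1.4
x=20: ŷ = 2.6 + 20 = 22.6; e = 16.6 − 22.6 = -6
x=24: ŷ = 2.6 + 24 = 26.6; e = 30.8 − 26.6 = 4.2
x=28: ŷ = 2.6 + 28 = 30.6; e = 29.8 − 30.6 = -0.8
SSE = 12.96 + 11.56 + 5.76 + 3.24 + 1.96 + 36 + 17.64 + 0.64 = 89.76

SSE = 89.76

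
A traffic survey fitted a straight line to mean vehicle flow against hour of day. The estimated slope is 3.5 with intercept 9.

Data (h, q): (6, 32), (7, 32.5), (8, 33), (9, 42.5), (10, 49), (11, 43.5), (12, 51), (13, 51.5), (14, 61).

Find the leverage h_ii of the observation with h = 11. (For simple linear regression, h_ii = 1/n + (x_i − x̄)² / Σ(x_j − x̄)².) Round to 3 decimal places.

h = 0.128

h̄ = (6 + 7 + 8 + 9 + 10 + 11 + 12 + 13 + 14)/9 = 10
Σ(h − h̄)² = 16 + 9 + 4 + 1 + 0 + 1 + 4 + 9 + 16 = 60
h = 1/9 + (1)²/60 = 0.111111 + 0.0166667 = 0.128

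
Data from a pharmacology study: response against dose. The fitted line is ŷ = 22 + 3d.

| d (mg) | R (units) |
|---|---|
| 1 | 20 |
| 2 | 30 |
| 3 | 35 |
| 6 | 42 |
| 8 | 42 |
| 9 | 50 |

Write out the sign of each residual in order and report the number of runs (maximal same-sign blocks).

4 runs

d=1: ŷ = 22 + 3·1 = 25; e = 20 − 25 = -5
d=2: ŷ = 22 + 3·2 = 28; e = 30 − 28 = 2
d=3: ŷ = 22 + 3·3 = 31; e = 35 − 31 = 4
d=6: ŷ = 22 + 3·6 = 40; e = 42 − 40 = 2
d=8: ŷ = 22 + 3·8 = 46; e = 42 − 46 = -4
d=9: ŷ = 22 + 3·9 = 49; e = 50 − 49 = 1
Signs: − + + + − +
Runs: −×1, +×3, −×1, +×1 → 4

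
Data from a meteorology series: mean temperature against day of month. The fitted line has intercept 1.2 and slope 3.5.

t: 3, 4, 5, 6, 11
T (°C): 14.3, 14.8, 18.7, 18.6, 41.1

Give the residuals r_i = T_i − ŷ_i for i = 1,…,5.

2.6, -0.4, 0, -3.6, 1.4

t=3: ŷ = 1.2 + 3.5·3 = 11.7; r = 14.3 − 11.7 = 2.6
t=4: ŷ = 1.2 + 3.5·4 = 15.2; r = 14.8 − 15.2 = -0.4
t=5: ŷ = 1.2 + 3.5·5 = 18.7; r = 18.7 − 18.7 = 0
t=6: ŷ = 1.2 + 3.5·6 = 22.2; r = 18.6 − 22.2 = -3.6
t=11: ŷ = 1.2 + 3.5·11 = 39.7; r = 41.1 − 39.7 = 1.4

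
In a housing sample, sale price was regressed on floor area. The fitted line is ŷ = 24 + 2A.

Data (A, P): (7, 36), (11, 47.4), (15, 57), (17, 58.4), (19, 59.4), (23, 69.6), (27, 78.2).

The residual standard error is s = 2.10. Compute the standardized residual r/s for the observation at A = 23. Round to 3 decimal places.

-0.190

ŷ = 24 + 2·23 = 70
r = 69.6 − 70 = -0.4
r/s = -0.4 / 2.10 = -0.190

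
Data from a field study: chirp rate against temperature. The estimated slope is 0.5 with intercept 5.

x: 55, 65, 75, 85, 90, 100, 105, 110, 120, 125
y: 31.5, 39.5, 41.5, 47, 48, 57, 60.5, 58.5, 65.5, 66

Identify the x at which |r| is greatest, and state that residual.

x = 105, r = 3

x=55: ŷ = 5 + 0.5·55 = 32.5; r = 31.5 − 32.5 = -1
x=65: ŷ = 5 + 0.5·65 = 37.5; r = 39.5 − 37.5 = 2
x=75: ŷ = 5 + 0.5·75 = 42.5; r = 41.5 − 42.5 = -1
x=85: ŷ = 5 + 0.5·85 = 47.5; r = 47 − 47.5 = -0.5
x=90: ŷ = 5 + 0.5·90 = 50; r = 48 − 50 = -2
x=100: ŷ = 5 + 0.5·100 = 55; r = 57 − 55 = 2
x=105: ŷ = 5 + 0.5·105 = 57.5; r = 60.5 − 57.5 = 3
x=110: ŷ = 5 + 0.5·110 = 60; r = 58.5 − 60 = -1.5
x=120: ŷ = 5 + 0.5·120 = 65; r = 65.5 − 65 = 0.5
x=125: ŷ = 5 + 0.5·125 = 67.5; r = 66 − 67.5 = -1.5
Largest |r| is 3 at x = 105, residual 3.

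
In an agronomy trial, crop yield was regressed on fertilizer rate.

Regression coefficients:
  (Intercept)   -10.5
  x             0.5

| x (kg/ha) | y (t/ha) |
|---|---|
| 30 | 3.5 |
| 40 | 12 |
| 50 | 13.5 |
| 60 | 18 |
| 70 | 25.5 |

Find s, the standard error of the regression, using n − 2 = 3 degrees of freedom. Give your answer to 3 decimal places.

s = 1.958

x=30: ŷ = -10.5 + 0.5·30 = 4.5; e = 3.5 − 4.5 = -1
x=40: ŷ = -10.5 + 0.5·40 = 9.5; e = 12 − 9.5 = 2.5
x=50: ŷ = -10.5 + 0.5·50 = 14.5; e = 13.5 − 14.5 = -1
x=60: ŷ = -10.5 + 0.5·60 = 19.5; e = 18 − 19.5 = -1.5
x=70: ŷ = -10.5 + 0.5·70 = 24.5; e = 25.5 − 24.5 = 1
SSE = 1 + 6.25 + 1 + 2.25 + 1 = 11.5
s = √(11.5/3) = √3.83333 ≈ 1.958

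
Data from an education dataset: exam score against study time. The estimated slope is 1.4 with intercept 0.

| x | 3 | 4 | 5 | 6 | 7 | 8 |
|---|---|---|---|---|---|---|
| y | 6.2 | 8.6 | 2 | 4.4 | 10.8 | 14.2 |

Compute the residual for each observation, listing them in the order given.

2, 3, -5, -4, 1, 3

x=3: ŷ = 1.4·3 = 4.2; e = 6.2 − 4.2 = 2
x=4: ŷ = 1.4·4 = 5.6; e = 8.6 − 5.6 = 3
x=5: ŷ = 1.4·5 = 7; e = 2 − 7 = -5
x=6: ŷ = 1.4·6 = 8.4; e = 4.4 − 8.4 = -4
x=7: ŷ = 1.4·7 = 9.8; e = 10.8 − 9.8 = 1
x=8: ŷ = 1.4·8 = 11.2; e = 14.2 − 11.2 = 3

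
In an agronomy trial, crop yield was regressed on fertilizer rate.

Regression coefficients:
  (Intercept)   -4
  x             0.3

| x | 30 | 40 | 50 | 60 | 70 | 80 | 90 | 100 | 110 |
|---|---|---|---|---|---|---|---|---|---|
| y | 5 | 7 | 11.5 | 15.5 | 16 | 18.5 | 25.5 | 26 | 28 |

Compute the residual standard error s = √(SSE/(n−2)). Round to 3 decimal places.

x=30: ŷ = -4 + 0.3·30 = 5; e = 5 − 5 = 0
x=40: ŷ = -4 + 0.3·40 = 8; e = 7 − 8 = -1
x=50: ŷ = -4 + 0.3·50 = 11; e = 11.5 − 11 = 0.5
x=60: ŷ = -4 + 0.3·60 = 14; e = 15.5 − 14 = 1.5
x=70: ŷ = -4 + 0.3·70 = 17; e = 16 − 17 = -1
x=80: ŷ = -4 + 0.3·80 = 20; e = 18.5 − 20 = -1.5
x=90: ŷ = -4 + 0.3·90 = 23; e = 25.5 − 23 = 2.5
x=100: ŷ = -4 + 0.3·100 = 26; e = 26 − 26 = 0
x=110: ŷ = -4 + 0.3·110 = 29; e = 28 − 29 = -1
SSE = 0 + 1 + 0.25 + 2.25 + 1 + 2.25 + 6.25 + 0 + 1 = 14
s = √(14/7) = √2 ≈ 1.414

s = 1.414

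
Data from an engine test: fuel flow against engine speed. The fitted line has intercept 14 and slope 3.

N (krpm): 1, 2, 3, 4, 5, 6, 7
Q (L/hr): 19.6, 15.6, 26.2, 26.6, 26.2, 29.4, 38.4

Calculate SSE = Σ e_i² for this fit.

N=1: ŷ = 14 + 3·1 = 17; e = 19.6 − 17 = 2.6
N=2: ŷ = 14 + 3·2 = 20; e = 15.6 − 20 = -4.4
N=3: ŷ = 14 + 3·3 = 23; e = 26.2 − 23 = 3.2
N=4: ŷ = 14 + 3·4 = 26; e = 26.6 − 26 = 0.6
N=5: ŷ = 14 + 3·5 = 29; e = 26.2 − 29 = -2.8
N=6: ŷ = 14 + 3·6 = 32; e = 29.4 − 32 = -2.6
N=7: ŷ = 14 + 3·7 = 35; e = 38.4 − 35 = 3.4
SSE = 6.76 + 19.36 + 10.24 + 0.36 + 7.84 + 6.76 + 11.56 = 62.88

SSE = 62.88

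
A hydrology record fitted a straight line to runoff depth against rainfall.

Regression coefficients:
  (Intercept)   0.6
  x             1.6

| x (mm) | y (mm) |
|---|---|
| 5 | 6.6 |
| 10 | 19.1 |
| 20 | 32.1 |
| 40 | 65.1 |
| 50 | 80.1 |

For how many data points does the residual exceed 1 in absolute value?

x=5: ŷ = 0.6 + 1.6·5 = 8.6; e = 6.6 − 8.6 = -2
x=10: ŷ = 0.6 + 1.6·10 = 16.6; e = 19.1 − 16.6 = 2.5
x=20: ŷ = 0.6 + 1.6·20 = 32.6; e = 32.1 − 32.6 = -0.5
x=40: ŷ = 0.6 + 1.6·40 = 64.6; e = 65.1 − 64.6 = 0.5
x=50: ŷ = 0.6 + 1.6·50 = 80.6; e = 80.1 − 80.6 = -0.5
|e| > 1: x=5 (|e|=2), x=10 (|e|=2.5) → 2

2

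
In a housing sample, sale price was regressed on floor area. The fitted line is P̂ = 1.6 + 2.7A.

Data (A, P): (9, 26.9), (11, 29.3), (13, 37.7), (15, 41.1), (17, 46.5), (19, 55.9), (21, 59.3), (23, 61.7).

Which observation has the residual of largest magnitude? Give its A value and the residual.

A = 19, r = 3

A=9: P̂ = 1.6 + 2.7·9 = 25.9; r = 26.9 − 25.9 = 1
A=11: P̂ = 1.6 + 2.7·11 = 31.3; r = 29.3 − 31.3 = -2
A=13: P̂ = 1.6 + 2.7·13 = 36.7; r = 37.7 − 36.7 = 1
A=15: P̂ = 1.6 + 2.7·15 = 42.1; r = 41.1 − 42.1 = -1
A=17: P̂ = 1.6 + 2.7·17 = 47.5; r = 46.5 − 47.5 = -1
A=19: P̂ = 1.6 + 2.7·19 = 52.9; r = 55.9 − 52.9 = 3
A=21: P̂ = 1.6 + 2.7·21 = 58.3; r = 59.3 − 58.3 = 1
A=23: P̂ = 1.6 + 2.7·23 = 63.7; r = 61.7 − 63.7 = -2
Largest |r| is 3 at A = 19, residual 3.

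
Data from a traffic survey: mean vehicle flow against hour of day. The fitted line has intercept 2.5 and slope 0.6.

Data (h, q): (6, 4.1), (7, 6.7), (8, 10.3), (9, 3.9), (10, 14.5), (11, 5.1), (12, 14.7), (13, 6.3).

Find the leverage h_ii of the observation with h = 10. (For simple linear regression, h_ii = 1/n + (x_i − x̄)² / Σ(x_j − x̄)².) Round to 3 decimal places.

h̄ = (6 + 7 + 8 + 9 + 10 + 11 + 12 + 13)/8 = 9.5
Σ(h − h̄)² = 12.25 + 6.25 + 2.25 + 0.25 + 0.25 + 2.25 + 6.25 + 12.25 = 42
h = 1/8 + (0.5)²/42 = 0.125 + 0.00595238 = 0.131

h = 0.131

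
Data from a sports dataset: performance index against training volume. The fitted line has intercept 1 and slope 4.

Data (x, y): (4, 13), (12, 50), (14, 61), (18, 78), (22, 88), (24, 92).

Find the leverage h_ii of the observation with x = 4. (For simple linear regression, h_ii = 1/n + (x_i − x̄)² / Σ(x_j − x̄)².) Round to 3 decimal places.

h = 0.676

x̄ = (4 + 12 + 14 + 18 + 22 + 24)/6 = 15.6667
Σ(x − x̄)² = 136.111 + 13.4444 + 2.77778 + 5.44444 + 40.1111 + 69.4444 = 267.333
h = 1/6 + (-11.6667)²/267.333 = 0.166667 + 0.509144 = 0.676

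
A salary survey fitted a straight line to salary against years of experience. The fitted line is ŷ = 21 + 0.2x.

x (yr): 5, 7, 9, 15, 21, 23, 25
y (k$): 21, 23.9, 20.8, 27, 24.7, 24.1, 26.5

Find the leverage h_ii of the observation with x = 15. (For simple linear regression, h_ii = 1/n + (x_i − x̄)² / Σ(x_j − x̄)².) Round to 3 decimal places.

h = 0.143

x̄ = (5 + 7 + 9 + 15 + 21 + 23 + 25)/7 = 15
Σ(x − x̄)² = 100 + 64 + 36 + 0 + 36 + 64 + 100 = 400
h = 1/7 + (0)²/400 = 0.142857 + 0 = 0.143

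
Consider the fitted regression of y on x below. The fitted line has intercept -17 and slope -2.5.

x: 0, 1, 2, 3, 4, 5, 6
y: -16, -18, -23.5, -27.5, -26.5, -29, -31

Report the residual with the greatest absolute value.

x=0: ŷ = -17 − 2.5·0 = -17; r = -16 − (-17) = 1
x=1: ŷ = -17 − 2.5·1 = -19.5; r = -18 − (-19.5) = 1.5
x=2: ŷ = -17 − 2.5·2 = -22; r = -23.5 − (-22) = -1.5
x=3: ŷ = -17 − 2.5·3 = -24.5; r = -27.5 − (-24.5) = -3
x=4: ŷ = -17 − 2.5·4 = -27; r = -26.5 − (-27) = 0.5
x=5: ŷ = -17 − 2.5·5 = -29.5; r = -29 − (-29.5) = 0.5
x=6: ŷ = -17 − 2.5·6 = -32; r = -31 − (-32) = 1
Largest |r| is 3 at x = 3, residual -3.

r = -3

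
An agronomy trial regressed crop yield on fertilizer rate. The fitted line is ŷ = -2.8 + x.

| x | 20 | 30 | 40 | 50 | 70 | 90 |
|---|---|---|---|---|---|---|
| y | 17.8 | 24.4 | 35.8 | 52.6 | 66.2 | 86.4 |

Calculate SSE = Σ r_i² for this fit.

SSE = 40.96

x=20: ŷ = -2.8 + 20 = 17.2; r = 17.8 − 17.2 = 0.6
x=30: ŷ = -2.8 + 30 = 27.2; r = 24.4 − 27.2 = -2.8
x=40: ŷ = -2.8 + 40 = 37.2; r = 35.8 − 37.2 = -1.4
x=50: ŷ = -2.8 + 50 = 47.2; r = 52.6 − 47.2 = 5.4
x=70: ŷ = -2.8 + 70 = 67.2; r = 66.2 − 67.2 = -1
x=90: ŷ = -2.8 + 90 = 87.2; r = 86.4 − 87.2 = -0.8
SSE = 0.36 + 7.84 + 1.96 + 29.16 + 1 + 0.64 = 40.96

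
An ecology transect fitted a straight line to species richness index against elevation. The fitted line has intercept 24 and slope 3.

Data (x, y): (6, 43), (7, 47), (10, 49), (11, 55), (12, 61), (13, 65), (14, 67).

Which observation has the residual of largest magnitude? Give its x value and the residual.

x = 10, e = -5

x=6: ŷ = 24 + 3·6 = 42; e = 43 − 42 = 1
x=7: ŷ = 24 + 3·7 = 45; e = 47 − 45 = 2
x=10: ŷ = 24 + 3·10 = 54; e = 49 − 54 = -5
x=11: ŷ = 24 + 3·11 = 57; e = 55 − 57 = -2
x=12: ŷ = 24 + 3·12 = 60; e = 61 − 60 = 1
x=13: ŷ = 24 + 3·13 = 63; e = 65 − 63 = 2
x=14: ŷ = 24 + 3·14 = 66; e = 67 − 66 = 1
Largest |e| is 5 at x = 10, residual -5.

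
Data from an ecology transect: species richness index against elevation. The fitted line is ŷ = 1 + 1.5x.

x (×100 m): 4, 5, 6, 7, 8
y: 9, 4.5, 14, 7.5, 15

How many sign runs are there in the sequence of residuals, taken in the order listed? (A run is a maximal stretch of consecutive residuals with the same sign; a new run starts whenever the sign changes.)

x=4: ŷ = 1 + 1.5·4 = 7; e = 9 − 7 = 2
x=5: ŷ = 1 + 1.5·5 = 8.5; e = 4.5 − 8.5 = -4
x=6: ŷ = 1 + 1.5·6 = 10; e = 14 − 10 = 4
x=7: ŷ = 1 + 1.5·7 = 11.5; e = 7.5 − 11.5 = -4
x=8: ŷ = 1 + 1.5·8 = 13; e = 15 − 13 = 2
Signs: + − + − +
Runs: +×1, −×1, +×1, −×1, +×1 → 5

5 runs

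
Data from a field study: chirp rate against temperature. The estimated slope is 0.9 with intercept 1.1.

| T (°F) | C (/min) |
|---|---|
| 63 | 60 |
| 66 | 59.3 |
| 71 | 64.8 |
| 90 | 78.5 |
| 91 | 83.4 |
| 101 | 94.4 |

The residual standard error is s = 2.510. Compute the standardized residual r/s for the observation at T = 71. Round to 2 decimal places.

ŷ = 1.1 + 0.9·71 = 65
r = 64.8 − 65 = -0.2
r/s = -0.2 / 2.510 = -0.08

-0.08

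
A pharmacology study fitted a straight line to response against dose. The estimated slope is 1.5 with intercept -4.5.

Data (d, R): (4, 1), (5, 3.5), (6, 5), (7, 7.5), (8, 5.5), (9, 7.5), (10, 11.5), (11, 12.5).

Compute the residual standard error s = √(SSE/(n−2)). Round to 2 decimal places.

s = 1.32

d=4: ŷ = -4.5 + 1.5·4 = 1.5; e = 1 − 1.5 = -0.5
d=5: ŷ = -4.5 + 1.5·5 = 3; e = 3.5 − 3 = 0.5
d=6: ŷ = -4.5 + 1.5·6 = 4.5; e = 5 − 4.5 = 0.5
d=7: ŷ = -4.5 + 1.5·7 = 6; e = 7.5 − 6 = 1.5
d=8: ŷ = -4.5 + 1.5·8 = 7.5; e = 5.5 − 7.5 = -2
d=9: ŷ = -4.5 + 1.5·9 = 9; e = 7.5 − 9 = -1.5
d=10: ŷ = -4.5 + 1.5·10 = 10.5; e = 11.5 − 10.5 = 1
d=11: ŷ = -4.5 + 1.5·11 = 12; e = 12.5 − 12 = 0.5
SSE = 0.25 + 0.25 + 0.25 + 2.25 + 4 + 2.25 + 1 + 0.25 = 10.5
s = √(10.5/6) = √1.75 ≈ 1.32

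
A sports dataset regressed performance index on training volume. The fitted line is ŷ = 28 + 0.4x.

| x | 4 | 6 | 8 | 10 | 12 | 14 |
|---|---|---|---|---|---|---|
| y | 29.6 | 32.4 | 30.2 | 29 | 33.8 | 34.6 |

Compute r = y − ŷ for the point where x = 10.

ŷ = 28 + 0.4·10 = 32
r = 29 − 32 = -3

r = -3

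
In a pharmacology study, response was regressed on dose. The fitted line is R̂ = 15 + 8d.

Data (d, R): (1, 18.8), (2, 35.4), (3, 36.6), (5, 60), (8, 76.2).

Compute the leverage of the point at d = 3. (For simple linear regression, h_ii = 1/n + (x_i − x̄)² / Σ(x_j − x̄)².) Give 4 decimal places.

d̄ = (1 + 2 + 3 + 5 + 8)/5 = 3.8
Σ(d − d̄)² = 7.84 + 3.24 + 0.64 + 1.44 + 17.64 = 30.8
h = 1/5 + (-0.8)²/30.8 = 0.2 + 0.0207792 = 0.2208

h = 0.2208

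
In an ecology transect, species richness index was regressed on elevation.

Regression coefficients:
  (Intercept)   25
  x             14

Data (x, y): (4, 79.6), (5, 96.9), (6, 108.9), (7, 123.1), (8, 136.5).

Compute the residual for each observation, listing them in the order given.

x=4: ŷ = 25 + 14·4 = 81; r = 79.6 − 81 = -1.4
x=5: ŷ = 25 + 14·5 = 95; r = 96.9 − 95 = 1.9
x=6: ŷ = 25 + 14·6 = 109; r = 108.9 − 109 = -0.1
x=7: ŷ = 25 + 14·7 = 123; r = 123.1 − 123 = 0.1
x=8: ŷ = 25 + 14·8 = 137; r = 136.5 − 137 = -0.5

-1.4, 1.9, -0.1, 0.1, -0.5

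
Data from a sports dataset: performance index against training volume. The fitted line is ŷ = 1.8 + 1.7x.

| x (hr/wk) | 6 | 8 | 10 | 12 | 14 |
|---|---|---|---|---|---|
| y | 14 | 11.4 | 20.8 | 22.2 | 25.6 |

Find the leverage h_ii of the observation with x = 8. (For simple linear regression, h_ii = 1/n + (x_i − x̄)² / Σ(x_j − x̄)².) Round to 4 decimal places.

h = 0.3000

x̄ = (6 + 8 + 10 + 12 + 14)/5 = 10
Σ(x − x̄)² = 16 + 4 + 0 + 4 + 16 = 40
h = 1/5 + (-2)²/40 = 0.2 + 0.1 = 0.3000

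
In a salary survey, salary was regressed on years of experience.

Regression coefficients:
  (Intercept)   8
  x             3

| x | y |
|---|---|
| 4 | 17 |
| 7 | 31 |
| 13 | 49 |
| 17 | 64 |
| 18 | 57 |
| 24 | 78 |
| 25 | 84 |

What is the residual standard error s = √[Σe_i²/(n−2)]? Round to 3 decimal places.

x=4: ŷ = 8 + 3·4 = 20; e = 17 − 20 = -3
x=7: ŷ = 8 + 3·7 = 29; e = 31 − 29 = 2
x=13: ŷ = 8 + 3·13 = 47; e = 49 − 47 = 2
x=17: ŷ = 8 + 3·17 = 59; e = 64 − 59 = 5
x=18: ŷ = 8 + 3·18 = 62; e = 57 − 62 = -5
x=24: ŷ = 8 + 3·24 = 80; e = 78 − 80 = -2
x=25: ŷ = 8 + 3·25 = 83; e = 84 − 83 = 1
SSE = 9 + 4 + 4 + 25 + 25 + 4 + 1 = 72
s = √(72/5) = √14.4 ≈ 3.795

s = 3.795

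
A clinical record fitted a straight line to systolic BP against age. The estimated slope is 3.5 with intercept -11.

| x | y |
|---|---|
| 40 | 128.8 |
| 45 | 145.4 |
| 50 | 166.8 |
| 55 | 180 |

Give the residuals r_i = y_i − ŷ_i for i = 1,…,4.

x=40: ŷ = -11 + 3.5·40 = 129; r = 128.8 − 129 = -0.2
x=45: ŷ = -11 + 3.5·45 = 146.5; r = 145.4 − 146.5 = -1.1
x=50: ŷ = -11 + 3.5·50 = 164; r = 166.8 − 164 = 2.8
x=55: ŷ = -11 + 3.5·55 = 181.5; r = 180 − 181.5 = -1.5

-0.2, -1.1, 2.8, -1.5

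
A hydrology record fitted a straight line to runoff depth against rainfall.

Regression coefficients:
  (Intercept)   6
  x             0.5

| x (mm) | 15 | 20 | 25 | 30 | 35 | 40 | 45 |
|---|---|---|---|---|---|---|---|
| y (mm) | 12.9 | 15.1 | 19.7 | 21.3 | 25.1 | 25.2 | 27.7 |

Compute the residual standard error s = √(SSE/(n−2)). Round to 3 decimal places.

x=15: ŷ = 6 + 0.5·15 = 13.5; e = 12.9 − 13.5 = -0.6
x=20: ŷ = 6 + 0.5·20 = 16; e = 15.1 − 16 = -0.9
x=25: ŷ = 6 + 0.5·25 = 18.5; e = 19.7 − 18.5 = 1.2
x=30: ŷ = 6 + 0.5·30 = 21; e = 21.3 − 21 = 0.3
x=35: ŷ = 6 + 0.5·35 = 23.5; e = 25.1 − 23.5 = 1.6
x=40: ŷ = 6 + 0.5·40 = 26; e = 25.2 − 26 = -0.8
x=45: ŷ = 6 + 0.5·45 = 28.5; e = 27.7 − 28.5 = -0.8
SSE = 0.36 + 0.81 + 1.44 + 0.09 + 2.56 + 0.64 + 0.64 = 6.54
s = √(6.54/5) = √1.308 ≈ 1.144

s = 1.144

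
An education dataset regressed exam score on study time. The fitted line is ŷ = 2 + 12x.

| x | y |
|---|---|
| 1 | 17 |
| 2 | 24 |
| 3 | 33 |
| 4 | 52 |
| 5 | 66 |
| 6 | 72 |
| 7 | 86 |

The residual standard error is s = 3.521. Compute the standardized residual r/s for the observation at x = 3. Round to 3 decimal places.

-1.420

ŷ = 2 + 12·3 = 38
r = 33 − 38 = -5
r/s = -5 / 3.521 = -1.420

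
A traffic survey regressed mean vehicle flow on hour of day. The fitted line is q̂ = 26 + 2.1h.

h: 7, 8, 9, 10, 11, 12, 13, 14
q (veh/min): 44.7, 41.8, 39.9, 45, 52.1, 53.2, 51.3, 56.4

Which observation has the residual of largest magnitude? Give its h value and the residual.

h=7: q̂ = 26 + 2.1·7 = 40.7; r = 44.7 − 40.7 = 4
h=8: q̂ = 26 + 2.1·8 = 42.8; r = 41.8 − 42.8 = -1
h=9: q̂ = 26 + 2.1·9 = 44.9; r = 39.9 − 44.9 = -5
h=10: q̂ = 26 + 2.1·10 = 47; r = 45 − 47 = -2
h=11: q̂ = 26 + 2.1·11 = 49.1; r = 52.1 − 49.1 = 3
h=12: q̂ = 26 + 2.1·12 = 51.2; r = 53.2 − 51.2 = 2
h=13: q̂ = 26 + 2.1·13 = 53.3; r = 51.3 − 53.3 = -2
h=14: q̂ = 26 + 2.1·14 = 55.4; r = 56.4 − 55.4 = 1
Largest |r| is 5 at h = 9, residual -5.

h = 9, r = -5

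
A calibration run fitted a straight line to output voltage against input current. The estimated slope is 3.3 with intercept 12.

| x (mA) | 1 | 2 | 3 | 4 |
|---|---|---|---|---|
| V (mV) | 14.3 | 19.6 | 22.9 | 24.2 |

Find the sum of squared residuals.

SSE = 4

x=1: ŷ = 12 + 3.3·1 = 15.3; r = 14.3 − 15.3 = -1
x=2: ŷ = 12 + 3.3·2 = 18.6; r = 19.6 − 18.6 = 1
x=3: ŷ = 12 + 3.3·3 = 21.9; r = 22.9 − 21.9 = 1
x=4: ŷ = 12 + 3.3·4 = 25.2; r = 24.2 − 25.2 = -1
SSE = 1 + 1 + 1 + 1 = 4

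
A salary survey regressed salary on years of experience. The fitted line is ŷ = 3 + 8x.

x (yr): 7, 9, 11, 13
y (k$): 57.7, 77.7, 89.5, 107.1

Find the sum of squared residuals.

SSE = 11.24

x=7: ŷ = 3 + 8·7 = 59; r = 57.7 − 59 = -1.3
x=9: ŷ = 3 + 8·9 = 75; r = 77.7 − 75 = 2.7
x=11: ŷ = 3 + 8·11 = 91; r = 89.5 − 91 = -1.5
x=13: ŷ = 3 + 8·13 = 107; r = 107.1 − 107 = 0.1
SSE = 1.69 + 7.29 + 2.25 + 0.01 = 11.24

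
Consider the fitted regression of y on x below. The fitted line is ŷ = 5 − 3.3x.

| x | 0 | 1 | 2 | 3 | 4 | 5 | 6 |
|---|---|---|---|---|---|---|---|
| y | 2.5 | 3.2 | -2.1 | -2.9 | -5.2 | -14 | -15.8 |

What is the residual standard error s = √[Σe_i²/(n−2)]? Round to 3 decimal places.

s = 2.408

x=0: ŷ = 5 − 3.3·0 = 5; e = 2.5 − 5 = -2.5
x=1: ŷ = 5 − 3.3·1 = 1.7; e = 3.2 − 1.7 = 1.5
x=2: ŷ = 5 − 3.3·2 = -1.6; e = -2.1 − (-1.6) = -0.5
x=3: ŷ = 5 − 3.3·3 = -4.9; e = -2.9 − (-4.9) = 2
x=4: ŷ = 5 − 3.3·4 = -8.2; e = -5.2 − (-8.2) = 3
x=5: ŷ = 5 − 3.3·5 = -11.5; e = -14 − (-11.5) = -2.5
x=6: ŷ = 5 − 3.3·6 = -14.8; e = -15.8 − (-14.8) = -1
SSE = 6.25 + 2.25 + 0.25 + 4 + 9 + 6.25 + 1 = 29
s = √(29/5) = √5.8 ≈ 2.408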